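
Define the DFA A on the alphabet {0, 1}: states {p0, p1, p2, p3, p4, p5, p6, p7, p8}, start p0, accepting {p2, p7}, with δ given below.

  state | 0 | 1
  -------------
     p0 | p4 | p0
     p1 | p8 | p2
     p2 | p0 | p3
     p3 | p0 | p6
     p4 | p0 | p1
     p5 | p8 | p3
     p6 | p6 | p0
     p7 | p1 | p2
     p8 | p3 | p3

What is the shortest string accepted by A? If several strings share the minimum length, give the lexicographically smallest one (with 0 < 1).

A breadth-first search from p0 reaches an accepting state first via the path p0 → p4 → p1 → p2 on input 011.
No string of length < 3 is accepted (BFS exhausts all shorter strings without reaching an accepting state), and 011 is the lexicographically least accepting string of length 3.

011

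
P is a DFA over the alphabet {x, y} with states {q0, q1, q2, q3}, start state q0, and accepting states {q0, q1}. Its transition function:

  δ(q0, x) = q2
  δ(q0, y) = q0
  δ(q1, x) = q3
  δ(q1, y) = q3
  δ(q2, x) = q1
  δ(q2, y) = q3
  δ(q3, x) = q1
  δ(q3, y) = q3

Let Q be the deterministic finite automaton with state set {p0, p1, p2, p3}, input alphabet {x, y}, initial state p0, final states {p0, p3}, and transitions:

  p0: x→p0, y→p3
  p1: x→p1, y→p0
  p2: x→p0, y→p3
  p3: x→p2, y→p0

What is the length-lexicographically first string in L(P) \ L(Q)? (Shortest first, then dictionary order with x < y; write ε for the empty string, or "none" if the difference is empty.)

xyx

The string xyx is accepted by P but not by Q.
No shorter string lies in the difference, and xyx is the lexicographically first length-3 string in L(P) \ L(Q).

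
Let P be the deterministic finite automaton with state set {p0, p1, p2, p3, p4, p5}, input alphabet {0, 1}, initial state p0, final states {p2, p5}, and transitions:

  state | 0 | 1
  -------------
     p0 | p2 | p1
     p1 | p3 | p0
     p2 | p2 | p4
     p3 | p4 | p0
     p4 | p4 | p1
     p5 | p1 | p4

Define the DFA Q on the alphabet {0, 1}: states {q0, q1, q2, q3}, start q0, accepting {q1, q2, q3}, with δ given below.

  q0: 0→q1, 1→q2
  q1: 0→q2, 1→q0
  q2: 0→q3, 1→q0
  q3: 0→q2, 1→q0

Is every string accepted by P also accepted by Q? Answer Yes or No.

Yes

Exploring the product automaton P × Q from the start pair (p0, q0), following both machines on each input symbol, reaches 13 state pairs: (p0, q0), (p2, q1), (p1, q2), (p2, q2), (p4, q0), (p3, q3), (p2, q3), (p4, q1), (p4, q2), (p1, q0), (p4, q3), (p3, q1), (p0, q2).
P accepts in {p2, p5} and Q accepts in {q1, q2, q3}. The reachable pairs whose P-component is accepting are (p2, q1), (p2, q2), (p2, q3); in each of them the Q-component is accepting too, so the product for L(P) \ L(Q) (P-component accepting, Q-component rejecting) has no reachable accepting pair and the difference is empty.
Hence every string in L(P) is also in L(Q).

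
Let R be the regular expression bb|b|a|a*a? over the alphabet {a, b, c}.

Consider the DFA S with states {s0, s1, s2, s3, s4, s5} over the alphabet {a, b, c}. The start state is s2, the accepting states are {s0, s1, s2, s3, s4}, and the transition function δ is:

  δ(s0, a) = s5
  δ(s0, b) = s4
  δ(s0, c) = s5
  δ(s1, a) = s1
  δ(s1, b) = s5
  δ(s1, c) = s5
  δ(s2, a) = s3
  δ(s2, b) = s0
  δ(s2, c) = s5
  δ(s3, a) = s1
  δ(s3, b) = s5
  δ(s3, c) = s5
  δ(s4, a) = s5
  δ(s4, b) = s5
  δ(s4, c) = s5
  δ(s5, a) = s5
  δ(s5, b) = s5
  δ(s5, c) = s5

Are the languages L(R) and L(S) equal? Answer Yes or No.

Converting the expression R to a DFA (subset construction, then merging equivalent states) gives the minimal DFA with states {r0, r1, r2, r3, r4}, start state r0, accepting states {r0, r1, r2, r4} and transitions r0: a→r1, b→r2, c→r3; r1: a→r1, b→r3, c→r3; r2: a→r3, b→r4, c→r3; r3: a→r3, b→r3, c→r3; r4: a→r3, b→r3, c→r3.
Exploring the product automaton R × S from the start pair (r0, s2), following both machines on each input symbol, reaches 6 state pairs: (r0, s2), (r1, s3), (r2, s0), (r3, s5), (r1, s1), (r4, s4).
R accepts in {r0, r1, r2, r4} and S accepts in {s0, s1, s2, s3, s4}. In every reachable pair the two components are either both accepting — (r0, s2), (r1, s3), (r2, s0), (r1, s1), (r4, s4) — or both non-accepting, so no string is accepted by exactly one of the machines: L(R) \ L(S) and L(S) \ L(R) are both empty.
Hence every string is accepted by R iff it is accepted by S, and the two languages coincide.

Yes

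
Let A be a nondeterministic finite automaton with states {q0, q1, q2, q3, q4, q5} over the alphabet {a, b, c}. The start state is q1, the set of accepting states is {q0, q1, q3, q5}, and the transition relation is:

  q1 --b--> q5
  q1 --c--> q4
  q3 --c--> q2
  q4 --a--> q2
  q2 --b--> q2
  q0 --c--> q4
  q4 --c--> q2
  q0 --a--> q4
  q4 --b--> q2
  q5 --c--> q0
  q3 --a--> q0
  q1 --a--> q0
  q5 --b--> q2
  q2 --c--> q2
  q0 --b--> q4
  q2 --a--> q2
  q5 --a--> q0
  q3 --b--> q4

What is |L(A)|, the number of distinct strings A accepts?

The useful subgraph on states {q0, q1, q5} is acyclic, so L(A) is finite; the longest accepting path visits 3 useful states, giving maximum string length 2.
Counting accepting paths from q1 by length: 1 of length 0, 2 of length 1, 2 of length 2. Total 5.

5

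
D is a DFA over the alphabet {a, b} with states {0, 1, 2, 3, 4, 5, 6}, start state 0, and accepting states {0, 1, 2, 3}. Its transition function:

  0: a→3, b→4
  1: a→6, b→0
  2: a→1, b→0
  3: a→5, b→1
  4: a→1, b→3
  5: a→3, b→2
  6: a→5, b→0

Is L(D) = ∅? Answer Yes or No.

No

The empty string ε is accepted: the run 0 ends in the accepting state 0.
Since at least one string is accepted, L(D) is not empty.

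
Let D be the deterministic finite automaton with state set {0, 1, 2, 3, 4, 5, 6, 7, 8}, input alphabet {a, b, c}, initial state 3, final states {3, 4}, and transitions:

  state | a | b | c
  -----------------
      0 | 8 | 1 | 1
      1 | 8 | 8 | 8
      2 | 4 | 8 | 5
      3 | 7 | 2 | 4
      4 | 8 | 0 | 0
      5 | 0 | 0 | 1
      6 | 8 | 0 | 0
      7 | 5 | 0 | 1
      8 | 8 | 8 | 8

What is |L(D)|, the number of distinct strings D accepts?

3

The useful subgraph on states {2, 3, 4} is acyclic, so L(D) is finite; the longest accepting path visits 3 useful states, giving maximum string length 2.
Counting accepting paths from 3 by length: 1 of length 0, 1 of length 1, 1 of length 2. Total 3.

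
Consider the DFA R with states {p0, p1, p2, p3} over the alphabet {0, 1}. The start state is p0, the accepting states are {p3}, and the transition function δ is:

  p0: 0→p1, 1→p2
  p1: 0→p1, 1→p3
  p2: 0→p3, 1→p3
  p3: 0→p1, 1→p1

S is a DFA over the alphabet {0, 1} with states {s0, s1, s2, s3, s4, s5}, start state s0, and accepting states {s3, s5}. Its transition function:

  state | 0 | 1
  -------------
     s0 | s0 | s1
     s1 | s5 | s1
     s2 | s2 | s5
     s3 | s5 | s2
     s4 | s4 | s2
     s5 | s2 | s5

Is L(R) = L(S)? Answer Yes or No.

No

The string 01 is accepted by R but rejected by S.
So L(R) ≠ L(S).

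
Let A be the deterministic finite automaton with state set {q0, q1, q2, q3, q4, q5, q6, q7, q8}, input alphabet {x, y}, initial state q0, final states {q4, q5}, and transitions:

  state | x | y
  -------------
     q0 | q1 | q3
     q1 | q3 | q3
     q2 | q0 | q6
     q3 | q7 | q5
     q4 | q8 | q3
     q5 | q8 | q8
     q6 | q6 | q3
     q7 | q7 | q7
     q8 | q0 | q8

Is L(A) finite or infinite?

State q0 is reachable from the start and can reach an accepting state, and it lies on the cycle q0 → q1 → q3 → q5 → q8 → q0.
Traversing that cycle any number of times yields accepted strings of unbounded length, so the language is infinite.

infinite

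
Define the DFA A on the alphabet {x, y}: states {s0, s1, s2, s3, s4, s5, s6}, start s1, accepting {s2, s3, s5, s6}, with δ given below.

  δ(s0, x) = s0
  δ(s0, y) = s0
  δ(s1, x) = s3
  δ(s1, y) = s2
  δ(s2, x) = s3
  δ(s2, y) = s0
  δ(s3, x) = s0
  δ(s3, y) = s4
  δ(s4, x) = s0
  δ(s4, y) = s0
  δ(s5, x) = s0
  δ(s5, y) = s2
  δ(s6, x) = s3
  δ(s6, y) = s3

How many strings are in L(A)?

The useful subgraph on states {s1, s2, s3} is acyclic, so L(A) is finite; the longest accepting path visits 3 useful states, giving maximum string length 2.
Counting accepting paths from s1 by length: 2 of length 1, 1 of length 2. Total 3.

3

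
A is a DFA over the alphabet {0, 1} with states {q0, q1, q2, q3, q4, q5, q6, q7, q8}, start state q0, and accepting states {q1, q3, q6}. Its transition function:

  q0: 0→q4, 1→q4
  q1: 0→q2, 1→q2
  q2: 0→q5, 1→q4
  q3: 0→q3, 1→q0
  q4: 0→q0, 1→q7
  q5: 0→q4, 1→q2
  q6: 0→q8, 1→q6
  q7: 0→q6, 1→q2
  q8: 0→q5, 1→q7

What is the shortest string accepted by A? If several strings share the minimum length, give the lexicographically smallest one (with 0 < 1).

010

A breadth-first search from q0 reaches an accepting state first via the path q0 → q4 → q7 → q6 on input 010.
No string of length < 3 is accepted (BFS exhausts all shorter strings without reaching an accepting state), and 010 is the lexicographically least accepting string of length 3.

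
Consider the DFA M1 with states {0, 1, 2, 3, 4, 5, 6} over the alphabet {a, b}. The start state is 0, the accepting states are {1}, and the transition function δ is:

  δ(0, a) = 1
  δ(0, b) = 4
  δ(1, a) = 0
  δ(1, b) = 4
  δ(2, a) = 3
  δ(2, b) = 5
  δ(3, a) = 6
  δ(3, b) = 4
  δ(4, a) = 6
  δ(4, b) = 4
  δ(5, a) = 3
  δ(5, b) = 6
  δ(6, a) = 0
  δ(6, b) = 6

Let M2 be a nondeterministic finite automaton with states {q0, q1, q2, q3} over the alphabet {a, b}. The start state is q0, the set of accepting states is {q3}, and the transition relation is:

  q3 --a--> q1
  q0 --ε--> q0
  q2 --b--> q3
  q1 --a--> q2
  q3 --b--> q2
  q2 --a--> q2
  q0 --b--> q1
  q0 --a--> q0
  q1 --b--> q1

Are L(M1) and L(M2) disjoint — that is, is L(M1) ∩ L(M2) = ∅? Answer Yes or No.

Yes

Exploring the product automaton M1 × M2 from the start pair (0, q0), following both machines on each input symbol, reaches 11 state pairs: (0, q0), (1, q0), (4, q1), (6, q2), (0, q2), (6, q3), (1, q2), (4, q3), (0, q1), (6, q1), (4, q2).
M1 accepts in {1} and M2 accepts in {q3}; no reachable pair has both components accepting, so no string drives both machines to acceptance simultaneously and L(M1) ∩ L(M2) = ∅.
So no string is accepted by both, and the intersection is empty.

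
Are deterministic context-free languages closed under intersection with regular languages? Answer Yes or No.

Yes

Run the DPDA and a DFA for the regular language in lock-step (product of the two finite controls, one shared stack, the DFA component advancing only on genuine input moves); the result is still deterministic and accepts when both components accept.
So the deterministic context-free languages are closed under intersection with a regular language.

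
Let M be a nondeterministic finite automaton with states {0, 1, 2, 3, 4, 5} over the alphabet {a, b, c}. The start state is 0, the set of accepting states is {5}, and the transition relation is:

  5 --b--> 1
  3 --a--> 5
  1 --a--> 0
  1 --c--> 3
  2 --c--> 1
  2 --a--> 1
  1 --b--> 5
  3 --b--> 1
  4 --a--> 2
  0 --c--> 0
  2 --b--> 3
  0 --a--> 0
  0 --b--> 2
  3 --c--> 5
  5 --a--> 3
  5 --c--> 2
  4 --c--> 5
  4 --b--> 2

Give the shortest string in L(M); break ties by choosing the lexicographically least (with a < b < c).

A breadth-first search from 0 reaches an accepting state first via the path 0 → 2 → 1 → 5 on input bab.
No string of length < 3 is accepted (BFS exhausts all shorter strings without reaching an accepting state), and bab is the lexicographically least accepting string of length 3.

bab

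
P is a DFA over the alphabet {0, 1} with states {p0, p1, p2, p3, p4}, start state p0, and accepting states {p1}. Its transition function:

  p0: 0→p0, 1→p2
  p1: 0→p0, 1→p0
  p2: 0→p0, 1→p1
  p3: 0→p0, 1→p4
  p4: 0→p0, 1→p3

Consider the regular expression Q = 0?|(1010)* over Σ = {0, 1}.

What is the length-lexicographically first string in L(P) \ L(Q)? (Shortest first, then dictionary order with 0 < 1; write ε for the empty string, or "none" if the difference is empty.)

11

The string 11 is accepted by P but not by Q.
No shorter string lies in the difference, and 11 is the lexicographically first length-2 string in L(P) \ L(Q).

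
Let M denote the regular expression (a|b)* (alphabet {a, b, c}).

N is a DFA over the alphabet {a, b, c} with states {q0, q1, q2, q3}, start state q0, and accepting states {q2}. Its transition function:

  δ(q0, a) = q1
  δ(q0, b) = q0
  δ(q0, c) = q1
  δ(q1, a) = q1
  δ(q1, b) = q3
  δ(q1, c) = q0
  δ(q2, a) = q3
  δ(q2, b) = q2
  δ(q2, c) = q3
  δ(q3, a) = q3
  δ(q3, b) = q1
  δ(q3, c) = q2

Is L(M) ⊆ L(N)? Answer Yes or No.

No

The empty string ε is in L(M) but not in L(N).
So L(M) ⊄ L(N).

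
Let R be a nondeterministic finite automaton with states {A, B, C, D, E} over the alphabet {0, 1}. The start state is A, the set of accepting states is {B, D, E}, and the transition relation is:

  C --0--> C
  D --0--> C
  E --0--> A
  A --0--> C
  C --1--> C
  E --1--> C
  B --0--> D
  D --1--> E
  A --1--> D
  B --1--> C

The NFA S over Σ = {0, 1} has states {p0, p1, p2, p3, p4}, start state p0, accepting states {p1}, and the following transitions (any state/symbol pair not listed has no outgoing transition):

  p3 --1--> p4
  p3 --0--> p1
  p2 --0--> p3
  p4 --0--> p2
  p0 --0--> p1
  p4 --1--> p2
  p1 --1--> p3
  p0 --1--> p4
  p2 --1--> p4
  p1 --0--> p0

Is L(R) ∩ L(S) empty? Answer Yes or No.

Yes

Exploring the product automaton R × S from the start pair (A, p0), following both machines on each input symbol, reaches 9 state pairs: (A, p0), (C, p1), (D, p4), (C, p0), (C, p3), (C, p2), (E, p2), (C, p4), (A, p3).
R accepts in {B, D, E} and S accepts in {p1}; no reachable pair has both components accepting, so no string drives both machines to acceptance simultaneously and L(R) ∩ L(S) = ∅.
So no string is accepted by both, and the intersection is empty.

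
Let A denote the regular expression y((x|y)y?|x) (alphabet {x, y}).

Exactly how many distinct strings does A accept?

The expression has no Kleene star, so L(A) is finite. Expanding the alternatives gives {yx, yy, yxy, yyy}.
That is 2 of length 2, 2 of length 3: 4 strings in all.

4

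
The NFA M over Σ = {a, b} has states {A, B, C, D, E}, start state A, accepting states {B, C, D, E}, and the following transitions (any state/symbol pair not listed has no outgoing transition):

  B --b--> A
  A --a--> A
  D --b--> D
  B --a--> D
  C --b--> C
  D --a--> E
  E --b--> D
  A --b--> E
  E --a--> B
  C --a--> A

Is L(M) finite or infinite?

infinite

State A is reachable from the start and can reach an accepting state, and it lies on the cycle A → A.
Traversing that cycle any number of times yields accepted strings of unbounded length, so the language is infinite.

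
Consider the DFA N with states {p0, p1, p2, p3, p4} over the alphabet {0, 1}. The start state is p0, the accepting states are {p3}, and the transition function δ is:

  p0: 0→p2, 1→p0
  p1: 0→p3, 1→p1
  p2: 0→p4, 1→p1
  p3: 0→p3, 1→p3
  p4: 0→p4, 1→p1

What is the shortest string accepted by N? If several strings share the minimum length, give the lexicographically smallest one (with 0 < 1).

010

A breadth-first search from p0 reaches an accepting state first via the path p0 → p2 → p1 → p3 on input 010.
No string of length < 3 is accepted (BFS exhausts all shorter strings without reaching an accepting state), and 010 is the lexicographically least accepting string of length 3.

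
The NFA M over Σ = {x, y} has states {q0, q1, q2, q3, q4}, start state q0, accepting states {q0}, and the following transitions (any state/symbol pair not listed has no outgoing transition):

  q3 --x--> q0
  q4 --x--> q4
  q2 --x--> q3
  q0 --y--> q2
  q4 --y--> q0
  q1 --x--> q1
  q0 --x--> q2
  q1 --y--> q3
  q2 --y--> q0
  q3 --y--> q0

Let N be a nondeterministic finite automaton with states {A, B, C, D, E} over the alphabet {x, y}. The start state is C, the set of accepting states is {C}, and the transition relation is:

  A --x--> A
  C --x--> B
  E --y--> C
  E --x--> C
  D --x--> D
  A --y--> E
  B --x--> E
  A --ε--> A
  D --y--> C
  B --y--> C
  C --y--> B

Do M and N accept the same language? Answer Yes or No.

Yes

Exploring the product automaton M × N from the start pair (q0, C), following both machines on each input symbol, reaches 3 state pairs: (q0, C), (q2, B), (q3, E).
M accepts in {q0} and N accepts in {C}. In every reachable pair the two components are either both accepting — (q0, C) — or both non-accepting, so no string is accepted by exactly one of the machines: L(M) \ L(N) and L(N) \ L(M) are both empty.
Hence every string is accepted by M iff it is accepted by N, and the two languages coincide.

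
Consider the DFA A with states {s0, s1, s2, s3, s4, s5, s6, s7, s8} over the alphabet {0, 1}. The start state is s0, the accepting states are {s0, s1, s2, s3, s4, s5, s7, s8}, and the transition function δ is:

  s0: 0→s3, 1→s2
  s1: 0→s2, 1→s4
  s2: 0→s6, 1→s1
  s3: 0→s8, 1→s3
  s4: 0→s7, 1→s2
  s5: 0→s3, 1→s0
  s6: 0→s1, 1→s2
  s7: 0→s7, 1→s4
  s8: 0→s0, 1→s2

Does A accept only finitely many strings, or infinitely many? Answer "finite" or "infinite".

State s2 is reachable from the start and can reach an accepting state, and it lies on the cycle s2 → s1 → s2.
Traversing that cycle any number of times yields accepted strings of unbounded length, so the language is infinite.

infinite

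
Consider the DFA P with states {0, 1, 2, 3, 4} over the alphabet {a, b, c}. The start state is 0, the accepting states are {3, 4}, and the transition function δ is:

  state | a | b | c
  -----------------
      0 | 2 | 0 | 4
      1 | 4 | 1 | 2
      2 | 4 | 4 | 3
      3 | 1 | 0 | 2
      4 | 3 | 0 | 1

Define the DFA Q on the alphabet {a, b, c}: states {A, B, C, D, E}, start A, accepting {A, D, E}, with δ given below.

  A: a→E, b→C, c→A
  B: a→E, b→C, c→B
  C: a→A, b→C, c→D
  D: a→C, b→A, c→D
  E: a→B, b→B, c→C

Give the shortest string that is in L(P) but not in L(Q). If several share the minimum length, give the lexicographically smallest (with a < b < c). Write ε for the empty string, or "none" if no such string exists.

The string aa is accepted by P but not by Q.
No shorter string lies in the difference, and aa is the lexicographically first length-2 string in L(P) \ L(Q).

aa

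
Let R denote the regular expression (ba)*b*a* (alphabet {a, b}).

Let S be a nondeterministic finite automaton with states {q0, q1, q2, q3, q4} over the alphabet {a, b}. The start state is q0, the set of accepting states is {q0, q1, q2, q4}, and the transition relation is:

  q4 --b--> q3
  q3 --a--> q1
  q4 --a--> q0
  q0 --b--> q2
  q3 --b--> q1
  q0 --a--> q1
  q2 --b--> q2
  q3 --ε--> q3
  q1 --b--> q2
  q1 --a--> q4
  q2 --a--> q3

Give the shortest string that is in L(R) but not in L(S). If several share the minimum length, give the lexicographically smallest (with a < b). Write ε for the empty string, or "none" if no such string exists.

ba

The string ba is accepted by R but not by S.
No shorter string lies in the difference, and ba is the lexicographically first length-2 string in L(R) \ L(S).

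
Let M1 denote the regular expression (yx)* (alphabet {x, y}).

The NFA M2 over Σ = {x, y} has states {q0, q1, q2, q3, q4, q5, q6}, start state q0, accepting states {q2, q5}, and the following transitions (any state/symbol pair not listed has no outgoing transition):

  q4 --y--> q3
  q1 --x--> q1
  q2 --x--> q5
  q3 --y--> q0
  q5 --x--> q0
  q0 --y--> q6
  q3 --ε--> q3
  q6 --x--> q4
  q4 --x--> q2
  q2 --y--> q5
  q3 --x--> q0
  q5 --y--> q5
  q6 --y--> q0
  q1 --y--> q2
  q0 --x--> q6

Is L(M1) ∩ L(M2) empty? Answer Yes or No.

Yes

Converting the expression M1 to a DFA (subset construction, then merging equivalent states) gives the minimal DFA with states {r0, r1, r2}, start state r0, accepting states {r0} and transitions r0: x→r1, y→r2; r1: x→r1, y→r1; r2: x→r0, y→r1.
Exploring the product automaton M1 × M2 from the start pair (r0, q0), following both machines on each input symbol, reaches 10 state pairs: (r0, q0), (r1, q6), (r2, q6), (r1, q4), (r1, q0), (r0, q4), (r1, q2), (r1, q3), (r2, q3), (r1, q5).
M1 accepts in {r0} and M2 accepts in {q2, q5}; no reachable pair has both components accepting, so no string drives both machines to acceptance simultaneously and L(M1) ∩ L(M2) = ∅.
So no string is accepted by both, and the intersection is empty.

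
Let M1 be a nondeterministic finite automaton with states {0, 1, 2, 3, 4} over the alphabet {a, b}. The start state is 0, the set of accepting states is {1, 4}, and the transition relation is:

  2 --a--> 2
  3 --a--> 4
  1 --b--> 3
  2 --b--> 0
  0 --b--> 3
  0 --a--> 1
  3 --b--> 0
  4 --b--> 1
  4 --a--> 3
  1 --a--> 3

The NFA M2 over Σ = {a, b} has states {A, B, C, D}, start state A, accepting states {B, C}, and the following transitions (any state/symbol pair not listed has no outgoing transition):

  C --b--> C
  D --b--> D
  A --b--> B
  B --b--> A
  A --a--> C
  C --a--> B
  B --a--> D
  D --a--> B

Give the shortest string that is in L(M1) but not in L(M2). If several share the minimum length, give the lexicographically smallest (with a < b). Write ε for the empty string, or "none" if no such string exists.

ba

The string ba is accepted by M1 but not by M2.
No shorter string lies in the difference, and ba is the lexicographically first length-2 string in L(M1) \ L(M2).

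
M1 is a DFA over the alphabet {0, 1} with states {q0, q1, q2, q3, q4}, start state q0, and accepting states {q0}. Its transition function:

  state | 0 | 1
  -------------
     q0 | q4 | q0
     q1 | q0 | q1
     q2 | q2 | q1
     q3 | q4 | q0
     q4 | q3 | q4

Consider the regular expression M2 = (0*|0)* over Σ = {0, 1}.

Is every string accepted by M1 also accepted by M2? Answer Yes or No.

No

The string 1 is in L(M1) but not in L(M2).
So L(M1) ⊄ L(M2).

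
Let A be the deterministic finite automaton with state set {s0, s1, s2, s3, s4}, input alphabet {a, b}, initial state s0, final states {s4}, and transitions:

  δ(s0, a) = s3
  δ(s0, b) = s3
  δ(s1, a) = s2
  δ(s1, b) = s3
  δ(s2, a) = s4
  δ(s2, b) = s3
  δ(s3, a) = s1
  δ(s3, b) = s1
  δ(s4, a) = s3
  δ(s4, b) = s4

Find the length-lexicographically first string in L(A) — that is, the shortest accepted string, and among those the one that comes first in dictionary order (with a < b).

A breadth-first search from s0 reaches an accepting state first via the path s0 → s3 → s1 → s2 → s4 on input aaaa.
No string of length < 4 is accepted (BFS exhausts all shorter strings without reaching an accepting state), and aaaa is the lexicographically least accepting string of length 4.

aaaa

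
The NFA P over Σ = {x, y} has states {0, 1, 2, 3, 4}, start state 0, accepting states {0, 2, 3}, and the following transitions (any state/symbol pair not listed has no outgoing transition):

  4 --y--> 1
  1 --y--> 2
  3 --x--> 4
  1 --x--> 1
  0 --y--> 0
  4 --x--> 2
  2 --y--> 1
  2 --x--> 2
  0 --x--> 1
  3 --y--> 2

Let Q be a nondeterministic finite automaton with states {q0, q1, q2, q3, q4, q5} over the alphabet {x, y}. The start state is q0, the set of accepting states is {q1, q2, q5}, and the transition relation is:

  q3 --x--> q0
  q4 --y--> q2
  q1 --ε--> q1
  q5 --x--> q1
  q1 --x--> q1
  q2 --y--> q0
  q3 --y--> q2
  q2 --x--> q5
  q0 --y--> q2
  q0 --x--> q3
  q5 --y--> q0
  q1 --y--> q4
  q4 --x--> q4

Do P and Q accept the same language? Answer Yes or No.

No

The empty string ε is accepted by P but rejected by Q.
So L(P) ≠ L(Q).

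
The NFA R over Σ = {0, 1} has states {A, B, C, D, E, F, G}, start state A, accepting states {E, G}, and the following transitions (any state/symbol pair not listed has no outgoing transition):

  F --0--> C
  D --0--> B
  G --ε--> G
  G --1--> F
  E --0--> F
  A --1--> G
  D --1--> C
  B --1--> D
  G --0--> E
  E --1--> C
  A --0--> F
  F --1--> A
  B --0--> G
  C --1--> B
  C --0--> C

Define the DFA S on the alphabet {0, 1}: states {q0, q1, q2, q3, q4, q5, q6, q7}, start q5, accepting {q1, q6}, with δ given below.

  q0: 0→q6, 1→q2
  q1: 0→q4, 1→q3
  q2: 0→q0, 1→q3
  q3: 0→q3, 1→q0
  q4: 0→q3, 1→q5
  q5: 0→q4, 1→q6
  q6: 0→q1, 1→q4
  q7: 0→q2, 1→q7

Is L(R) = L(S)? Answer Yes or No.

Yes

Exploring the product automaton R × S from the start pair (A, q5), following both machines on each input symbol, reaches 7 state pairs: (A, q5), (F, q4), (G, q6), (C, q3), (E, q1), (B, q0), (D, q2).
R accepts in {E, G} and S accepts in {q1, q6}. In every reachable pair the two components are either both accepting — (G, q6), (E, q1) — or both non-accepting, so no string is accepted by exactly one of the machines: L(R) \ L(S) and L(S) \ L(R) are both empty.
Hence every string is accepted by R iff it is accepted by S, and the two languages coincide.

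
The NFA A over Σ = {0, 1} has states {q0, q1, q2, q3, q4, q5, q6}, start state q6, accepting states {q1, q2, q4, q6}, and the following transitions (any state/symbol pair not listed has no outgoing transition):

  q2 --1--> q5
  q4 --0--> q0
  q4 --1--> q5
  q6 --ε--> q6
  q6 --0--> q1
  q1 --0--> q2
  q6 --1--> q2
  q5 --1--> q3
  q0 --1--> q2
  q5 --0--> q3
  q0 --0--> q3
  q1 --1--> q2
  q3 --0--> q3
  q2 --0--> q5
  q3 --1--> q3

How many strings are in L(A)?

5

The useful subgraph on states {q1, q2, q6} is acyclic, so L(A) is finite; the longest accepting path visits 3 useful states, giving maximum string length 2.
Counting accepting paths from q6 by length: 1 of length 0, 2 of length 1, 2 of length 2. Total 5.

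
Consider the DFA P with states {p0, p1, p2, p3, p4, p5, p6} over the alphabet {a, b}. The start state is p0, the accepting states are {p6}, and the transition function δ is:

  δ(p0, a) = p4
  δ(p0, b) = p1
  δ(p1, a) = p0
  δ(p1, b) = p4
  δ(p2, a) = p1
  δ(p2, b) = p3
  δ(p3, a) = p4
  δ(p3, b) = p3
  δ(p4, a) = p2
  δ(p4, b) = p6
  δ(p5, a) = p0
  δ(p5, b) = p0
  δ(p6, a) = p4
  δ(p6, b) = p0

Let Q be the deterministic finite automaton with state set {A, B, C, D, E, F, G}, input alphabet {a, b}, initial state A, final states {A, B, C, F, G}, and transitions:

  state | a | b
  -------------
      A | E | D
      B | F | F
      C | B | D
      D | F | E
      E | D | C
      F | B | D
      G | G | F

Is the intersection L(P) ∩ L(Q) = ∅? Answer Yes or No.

No

The string ab is accepted by both P and Q.
Hence L(P) ∩ L(Q) ≠ ∅.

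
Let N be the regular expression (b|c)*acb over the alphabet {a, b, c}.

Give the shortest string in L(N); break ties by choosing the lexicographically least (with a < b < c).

By inspection of the expression, no string of length less than 3 matches, and acb is the lexicographically first match of length 3.

acb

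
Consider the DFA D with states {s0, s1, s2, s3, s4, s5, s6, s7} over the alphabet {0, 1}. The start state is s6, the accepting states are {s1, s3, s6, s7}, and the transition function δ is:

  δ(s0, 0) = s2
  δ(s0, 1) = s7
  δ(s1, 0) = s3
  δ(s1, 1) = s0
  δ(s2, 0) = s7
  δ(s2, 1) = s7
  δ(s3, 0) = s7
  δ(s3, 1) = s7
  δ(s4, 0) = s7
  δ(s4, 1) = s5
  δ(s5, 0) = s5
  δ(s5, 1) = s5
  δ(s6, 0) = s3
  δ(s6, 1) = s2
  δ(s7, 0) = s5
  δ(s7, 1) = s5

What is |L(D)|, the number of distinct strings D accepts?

The useful subgraph on states {s2, s3, s6, s7} is acyclic, so L(D) is finite; the longest accepting path visits 3 useful states, giving maximum string length 2.
Counting accepting paths from s6 by length: 1 of length 0, 1 of length 1, 4 of length 2. Total 6.

6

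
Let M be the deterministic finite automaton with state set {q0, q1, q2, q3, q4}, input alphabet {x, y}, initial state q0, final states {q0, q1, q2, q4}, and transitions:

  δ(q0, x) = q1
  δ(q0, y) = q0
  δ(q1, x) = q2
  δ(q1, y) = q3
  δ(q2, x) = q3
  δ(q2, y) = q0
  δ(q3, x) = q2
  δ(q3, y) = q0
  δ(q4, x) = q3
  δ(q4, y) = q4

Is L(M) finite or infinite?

State q0 is reachable from the start and can reach an accepting state, and it lies on the cycle q0 → q0.
Traversing that cycle any number of times yields accepted strings of unbounded length, so the language is infinite.

infinite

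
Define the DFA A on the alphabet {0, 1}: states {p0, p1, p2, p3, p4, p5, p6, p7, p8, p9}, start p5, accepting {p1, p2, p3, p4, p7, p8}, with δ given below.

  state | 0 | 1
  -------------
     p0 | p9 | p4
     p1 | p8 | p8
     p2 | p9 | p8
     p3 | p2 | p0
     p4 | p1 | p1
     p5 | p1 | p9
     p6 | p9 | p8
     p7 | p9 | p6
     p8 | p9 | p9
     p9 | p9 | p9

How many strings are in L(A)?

The useful subgraph on states {p1, p5, p8} is acyclic, so L(A) is finite; the longest accepting path visits 3 useful states, giving maximum string length 2.
Counting accepting paths from p5 by length: 1 of length 1, 2 of length 2. Total 3.

3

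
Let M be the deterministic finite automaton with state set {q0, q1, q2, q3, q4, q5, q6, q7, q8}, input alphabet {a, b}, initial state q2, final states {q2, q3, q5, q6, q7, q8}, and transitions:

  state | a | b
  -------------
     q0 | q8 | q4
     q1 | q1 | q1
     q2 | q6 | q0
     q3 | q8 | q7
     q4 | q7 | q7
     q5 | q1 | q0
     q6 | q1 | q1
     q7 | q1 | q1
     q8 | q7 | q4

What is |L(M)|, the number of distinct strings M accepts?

8

The useful subgraph on states {q0, q2, q4, q6, q7, q8} is acyclic, so L(M) is finite; the longest accepting path visits 5 useful states, giving maximum string length 4.
Counting accepting paths from q2 by length: 1 of length 0, 1 of length 1, 1 of length 2, 3 of length 3, 2 of length 4. Total 8.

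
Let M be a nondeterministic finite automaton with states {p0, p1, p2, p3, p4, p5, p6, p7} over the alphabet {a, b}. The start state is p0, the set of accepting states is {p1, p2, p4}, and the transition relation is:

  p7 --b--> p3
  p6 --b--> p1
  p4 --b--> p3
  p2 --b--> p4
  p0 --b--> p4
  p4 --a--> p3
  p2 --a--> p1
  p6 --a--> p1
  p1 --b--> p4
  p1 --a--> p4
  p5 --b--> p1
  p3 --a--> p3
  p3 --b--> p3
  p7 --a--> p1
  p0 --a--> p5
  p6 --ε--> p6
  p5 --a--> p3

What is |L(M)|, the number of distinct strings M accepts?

4

The useful subgraph on states {p0, p1, p4, p5} is acyclic, so L(M) is finite; the longest accepting path visits 4 useful states, giving maximum string length 3.
Counting accepting paths from p0 by length: 1 of length 1, 1 of length 2, 2 of length 3. Total 4.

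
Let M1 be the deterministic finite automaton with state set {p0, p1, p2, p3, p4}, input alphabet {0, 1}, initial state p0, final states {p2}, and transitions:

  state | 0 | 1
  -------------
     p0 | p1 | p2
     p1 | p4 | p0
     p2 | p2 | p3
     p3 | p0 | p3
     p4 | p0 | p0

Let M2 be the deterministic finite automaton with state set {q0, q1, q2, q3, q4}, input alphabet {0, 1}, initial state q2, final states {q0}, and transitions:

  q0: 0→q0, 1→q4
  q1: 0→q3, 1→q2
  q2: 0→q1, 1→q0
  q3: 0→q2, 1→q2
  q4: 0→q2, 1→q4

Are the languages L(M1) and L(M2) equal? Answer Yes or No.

Yes

Exploring the product automaton M1 × M2 from the start pair (p0, q2), following both machines on each input symbol, reaches 5 state pairs: (p0, q2), (p1, q1), (p2, q0), (p4, q3), (p3, q4).
M1 accepts in {p2} and M2 accepts in {q0}. In every reachable pair the two components are either both accepting — (p2, q0) — or both non-accepting, so no string is accepted by exactly one of the machines: L(M1) \ L(M2) and L(M2) \ L(M1) are both empty.
Hence every string is accepted by M1 iff it is accepted by M2, and the two languages coincide.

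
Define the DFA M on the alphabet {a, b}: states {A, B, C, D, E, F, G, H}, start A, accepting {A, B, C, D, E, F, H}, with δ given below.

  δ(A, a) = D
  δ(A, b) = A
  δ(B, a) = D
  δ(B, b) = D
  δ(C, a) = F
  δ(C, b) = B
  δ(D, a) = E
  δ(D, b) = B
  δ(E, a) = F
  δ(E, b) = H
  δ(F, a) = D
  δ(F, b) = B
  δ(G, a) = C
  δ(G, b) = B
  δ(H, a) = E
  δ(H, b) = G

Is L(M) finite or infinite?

State A is reachable from the start and can reach an accepting state, and it lies on the cycle A → A.
Traversing that cycle any number of times yields accepted strings of unbounded length, so the language is infinite.

infinite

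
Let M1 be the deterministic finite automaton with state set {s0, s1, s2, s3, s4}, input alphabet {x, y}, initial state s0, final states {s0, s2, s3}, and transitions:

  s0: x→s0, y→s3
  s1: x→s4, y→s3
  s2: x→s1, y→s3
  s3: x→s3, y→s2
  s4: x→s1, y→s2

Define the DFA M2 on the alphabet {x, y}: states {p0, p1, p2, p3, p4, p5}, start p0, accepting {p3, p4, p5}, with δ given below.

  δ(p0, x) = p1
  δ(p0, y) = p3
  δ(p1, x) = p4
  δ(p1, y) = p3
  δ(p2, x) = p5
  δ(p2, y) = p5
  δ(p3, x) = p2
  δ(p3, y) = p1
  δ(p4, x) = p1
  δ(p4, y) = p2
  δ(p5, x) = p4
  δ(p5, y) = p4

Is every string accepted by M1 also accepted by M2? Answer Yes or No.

The empty string ε is in L(M1) but not in L(M2).
So L(M1) ⊄ L(M2).

No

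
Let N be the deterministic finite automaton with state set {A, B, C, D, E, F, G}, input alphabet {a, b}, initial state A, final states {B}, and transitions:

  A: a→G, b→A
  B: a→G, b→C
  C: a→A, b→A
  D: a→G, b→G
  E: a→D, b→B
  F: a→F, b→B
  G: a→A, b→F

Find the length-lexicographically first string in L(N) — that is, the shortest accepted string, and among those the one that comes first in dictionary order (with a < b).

A breadth-first search from A reaches an accepting state first via the path A → G → F → B on input abb.
No string of length < 3 is accepted (BFS exhausts all shorter strings without reaching an accepting state), and abb is the lexicographically least accepting string of length 3.

abb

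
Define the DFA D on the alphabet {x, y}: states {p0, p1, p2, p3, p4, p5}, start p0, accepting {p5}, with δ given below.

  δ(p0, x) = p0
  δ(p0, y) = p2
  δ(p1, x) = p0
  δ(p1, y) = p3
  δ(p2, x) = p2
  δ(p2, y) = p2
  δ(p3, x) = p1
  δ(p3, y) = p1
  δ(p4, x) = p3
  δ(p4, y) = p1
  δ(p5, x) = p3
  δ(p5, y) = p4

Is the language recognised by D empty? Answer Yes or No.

Yes

The states reachable from the start state are {p0, p2}.
None of the accepting states {p5} is reachable, so no string is accepted and L(D) = ∅.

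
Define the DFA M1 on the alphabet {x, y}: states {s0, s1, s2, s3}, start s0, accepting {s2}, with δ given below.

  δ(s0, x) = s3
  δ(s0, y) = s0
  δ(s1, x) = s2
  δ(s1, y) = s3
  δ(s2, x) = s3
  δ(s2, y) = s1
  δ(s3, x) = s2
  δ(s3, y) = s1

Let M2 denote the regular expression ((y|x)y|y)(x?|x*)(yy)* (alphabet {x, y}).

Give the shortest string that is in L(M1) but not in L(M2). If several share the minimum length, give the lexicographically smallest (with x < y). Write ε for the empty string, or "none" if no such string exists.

The string xx is accepted by M1 but not by M2.
No shorter string lies in the difference, and xx is the lexicographically first length-2 string in L(M1) \ L(M2).

xx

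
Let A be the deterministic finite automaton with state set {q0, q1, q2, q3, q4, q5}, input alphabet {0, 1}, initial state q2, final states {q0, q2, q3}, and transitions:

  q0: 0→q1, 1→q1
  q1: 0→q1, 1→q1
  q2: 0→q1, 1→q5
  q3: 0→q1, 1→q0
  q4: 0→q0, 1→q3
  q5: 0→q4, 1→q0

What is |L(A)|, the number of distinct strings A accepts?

5

The useful subgraph on states {q0, q2, q3, q4, q5} is acyclic, so L(A) is finite; the longest accepting path visits 5 useful states, giving maximum string length 4.
Counting accepting paths from q2 by length: 1 of length 0, 1 of length 2, 2 of length 3, 1 of length 4. Total 5.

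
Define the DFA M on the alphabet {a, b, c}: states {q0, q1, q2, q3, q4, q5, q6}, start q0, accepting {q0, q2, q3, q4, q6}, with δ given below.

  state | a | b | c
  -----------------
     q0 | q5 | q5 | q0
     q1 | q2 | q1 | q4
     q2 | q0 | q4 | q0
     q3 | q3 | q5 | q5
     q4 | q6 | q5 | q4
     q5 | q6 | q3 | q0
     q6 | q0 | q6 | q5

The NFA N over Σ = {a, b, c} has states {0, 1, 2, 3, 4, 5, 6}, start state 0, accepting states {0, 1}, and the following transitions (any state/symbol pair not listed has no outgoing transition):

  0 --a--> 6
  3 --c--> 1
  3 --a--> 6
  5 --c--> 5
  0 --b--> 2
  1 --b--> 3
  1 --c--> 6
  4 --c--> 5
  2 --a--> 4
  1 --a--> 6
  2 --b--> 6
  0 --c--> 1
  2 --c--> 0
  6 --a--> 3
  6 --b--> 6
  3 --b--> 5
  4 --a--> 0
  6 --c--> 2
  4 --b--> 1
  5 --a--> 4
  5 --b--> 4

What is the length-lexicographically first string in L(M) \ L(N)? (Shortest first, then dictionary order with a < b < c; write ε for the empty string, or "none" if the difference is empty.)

The string aa is accepted by M but not by N.
No shorter string lies in the difference, and aa is the lexicographically first length-2 string in L(M) \ L(N).

aa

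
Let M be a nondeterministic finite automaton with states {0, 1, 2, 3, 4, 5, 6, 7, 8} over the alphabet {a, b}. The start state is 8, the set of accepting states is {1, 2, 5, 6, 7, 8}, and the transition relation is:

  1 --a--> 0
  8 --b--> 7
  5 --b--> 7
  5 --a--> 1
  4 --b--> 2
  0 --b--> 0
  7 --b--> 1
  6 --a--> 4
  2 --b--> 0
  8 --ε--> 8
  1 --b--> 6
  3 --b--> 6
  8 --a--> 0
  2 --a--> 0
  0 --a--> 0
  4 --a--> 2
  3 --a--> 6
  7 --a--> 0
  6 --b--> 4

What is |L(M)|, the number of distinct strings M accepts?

8

The useful subgraph on states {1, 2, 4, 6, 7, 8} is acyclic, so L(M) is finite; the longest accepting path visits 6 useful states, giving maximum string length 5.
Counting accepting paths from 8 by length: 1 of length 0, 1 of length 1, 1 of length 2, 1 of length 3, 4 of length 5. Total 8.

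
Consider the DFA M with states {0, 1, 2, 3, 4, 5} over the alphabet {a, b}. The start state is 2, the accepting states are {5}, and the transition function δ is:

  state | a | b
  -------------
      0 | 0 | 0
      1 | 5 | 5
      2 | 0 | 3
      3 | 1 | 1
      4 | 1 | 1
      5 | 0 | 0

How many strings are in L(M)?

The useful subgraph on states {1, 2, 3, 5} is acyclic, so L(M) is finite; the longest accepting path visits 4 useful states, giving maximum string length 3.
Counting accepting paths from 2 by length: 4 of length 3. Total 4.

4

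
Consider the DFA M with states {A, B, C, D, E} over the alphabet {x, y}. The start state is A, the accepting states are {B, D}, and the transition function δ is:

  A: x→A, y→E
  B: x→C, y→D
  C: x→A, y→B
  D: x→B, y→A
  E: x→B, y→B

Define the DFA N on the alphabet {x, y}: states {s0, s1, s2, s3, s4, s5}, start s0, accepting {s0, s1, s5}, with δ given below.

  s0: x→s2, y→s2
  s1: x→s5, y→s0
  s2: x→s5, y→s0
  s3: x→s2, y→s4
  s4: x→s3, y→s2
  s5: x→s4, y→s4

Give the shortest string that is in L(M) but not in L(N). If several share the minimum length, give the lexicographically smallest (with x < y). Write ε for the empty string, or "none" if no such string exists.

xyx

The string xyx is accepted by M but not by N.
No shorter string lies in the difference, and xyx is the lexicographically first length-3 string in L(M) \ L(N).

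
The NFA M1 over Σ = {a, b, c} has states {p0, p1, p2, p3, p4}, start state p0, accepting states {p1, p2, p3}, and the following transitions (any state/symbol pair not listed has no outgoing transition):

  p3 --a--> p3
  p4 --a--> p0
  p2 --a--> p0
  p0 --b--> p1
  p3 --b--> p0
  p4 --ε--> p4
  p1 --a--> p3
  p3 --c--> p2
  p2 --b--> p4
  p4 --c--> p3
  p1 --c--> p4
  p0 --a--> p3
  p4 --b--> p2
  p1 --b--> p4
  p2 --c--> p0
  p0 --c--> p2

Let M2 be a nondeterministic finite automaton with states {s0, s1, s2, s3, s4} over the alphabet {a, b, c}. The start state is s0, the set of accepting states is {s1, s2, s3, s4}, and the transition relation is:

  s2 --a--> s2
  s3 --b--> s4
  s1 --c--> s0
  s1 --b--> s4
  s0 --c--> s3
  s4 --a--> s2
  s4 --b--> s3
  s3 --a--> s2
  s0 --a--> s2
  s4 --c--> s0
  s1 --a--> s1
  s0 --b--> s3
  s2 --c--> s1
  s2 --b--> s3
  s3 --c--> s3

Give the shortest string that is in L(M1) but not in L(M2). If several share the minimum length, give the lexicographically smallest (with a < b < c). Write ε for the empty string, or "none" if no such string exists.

bbc

The string bbc is accepted by M1 but not by M2.
No shorter string lies in the difference, and bbc is the lexicographically first length-3 string in L(M1) \ L(M2).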